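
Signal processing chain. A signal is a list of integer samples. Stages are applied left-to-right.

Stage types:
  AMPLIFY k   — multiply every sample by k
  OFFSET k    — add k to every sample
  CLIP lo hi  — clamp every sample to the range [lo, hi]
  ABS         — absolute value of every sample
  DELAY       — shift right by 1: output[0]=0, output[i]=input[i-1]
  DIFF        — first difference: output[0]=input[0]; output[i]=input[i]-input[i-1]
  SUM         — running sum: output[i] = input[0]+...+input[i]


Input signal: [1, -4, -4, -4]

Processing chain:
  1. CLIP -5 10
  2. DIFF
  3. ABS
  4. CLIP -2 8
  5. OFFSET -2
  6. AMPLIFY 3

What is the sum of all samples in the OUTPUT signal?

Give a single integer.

Input: [1, -4, -4, -4]
Stage 1 (CLIP -5 10): clip(1,-5,10)=1, clip(-4,-5,10)=-4, clip(-4,-5,10)=-4, clip(-4,-5,10)=-4 -> [1, -4, -4, -4]
Stage 2 (DIFF): s[0]=1, -4-1=-5, -4--4=0, -4--4=0 -> [1, -5, 0, 0]
Stage 3 (ABS): |1|=1, |-5|=5, |0|=0, |0|=0 -> [1, 5, 0, 0]
Stage 4 (CLIP -2 8): clip(1,-2,8)=1, clip(5,-2,8)=5, clip(0,-2,8)=0, clip(0,-2,8)=0 -> [1, 5, 0, 0]
Stage 5 (OFFSET -2): 1+-2=-1, 5+-2=3, 0+-2=-2, 0+-2=-2 -> [-1, 3, -2, -2]
Stage 6 (AMPLIFY 3): -1*3=-3, 3*3=9, -2*3=-6, -2*3=-6 -> [-3, 9, -6, -6]
Output sum: -6

Answer: -6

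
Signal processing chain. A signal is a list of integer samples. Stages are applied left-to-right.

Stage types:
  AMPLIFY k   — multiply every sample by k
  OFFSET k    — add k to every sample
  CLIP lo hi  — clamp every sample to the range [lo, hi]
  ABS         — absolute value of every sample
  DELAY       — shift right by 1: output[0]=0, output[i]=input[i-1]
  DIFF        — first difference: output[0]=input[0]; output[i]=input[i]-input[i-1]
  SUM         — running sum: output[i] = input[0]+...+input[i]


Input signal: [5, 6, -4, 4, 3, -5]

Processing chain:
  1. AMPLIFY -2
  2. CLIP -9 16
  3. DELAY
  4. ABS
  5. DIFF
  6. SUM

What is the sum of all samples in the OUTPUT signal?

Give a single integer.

Input: [5, 6, -4, 4, 3, -5]
Stage 1 (AMPLIFY -2): 5*-2=-10, 6*-2=-12, -4*-2=8, 4*-2=-8, 3*-2=-6, -5*-2=10 -> [-10, -12, 8, -8, -6, 10]
Stage 2 (CLIP -9 16): clip(-10,-9,16)=-9, clip(-12,-9,16)=-9, clip(8,-9,16)=8, clip(-8,-9,16)=-8, clip(-6,-9,16)=-6, clip(10,-9,16)=10 -> [-9, -9, 8, -8, -6, 10]
Stage 3 (DELAY): [0, -9, -9, 8, -8, -6] = [0, -9, -9, 8, -8, -6] -> [0, -9, -9, 8, -8, -6]
Stage 4 (ABS): |0|=0, |-9|=9, |-9|=9, |8|=8, |-8|=8, |-6|=6 -> [0, 9, 9, 8, 8, 6]
Stage 5 (DIFF): s[0]=0, 9-0=9, 9-9=0, 8-9=-1, 8-8=0, 6-8=-2 -> [0, 9, 0, -1, 0, -2]
Stage 6 (SUM): sum[0..0]=0, sum[0..1]=9, sum[0..2]=9, sum[0..3]=8, sum[0..4]=8, sum[0..5]=6 -> [0, 9, 9, 8, 8, 6]
Output sum: 40

Answer: 40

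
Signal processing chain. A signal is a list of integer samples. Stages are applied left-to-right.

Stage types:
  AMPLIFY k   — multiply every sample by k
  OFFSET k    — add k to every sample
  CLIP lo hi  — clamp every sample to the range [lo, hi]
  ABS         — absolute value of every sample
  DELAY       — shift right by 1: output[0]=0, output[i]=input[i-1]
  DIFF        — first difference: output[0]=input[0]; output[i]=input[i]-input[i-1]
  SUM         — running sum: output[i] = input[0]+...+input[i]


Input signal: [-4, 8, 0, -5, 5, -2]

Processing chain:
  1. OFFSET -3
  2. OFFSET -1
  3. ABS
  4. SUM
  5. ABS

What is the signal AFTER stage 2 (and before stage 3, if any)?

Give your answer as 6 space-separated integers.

Input: [-4, 8, 0, -5, 5, -2]
Stage 1 (OFFSET -3): -4+-3=-7, 8+-3=5, 0+-3=-3, -5+-3=-8, 5+-3=2, -2+-3=-5 -> [-7, 5, -3, -8, 2, -5]
Stage 2 (OFFSET -1): -7+-1=-8, 5+-1=4, -3+-1=-4, -8+-1=-9, 2+-1=1, -5+-1=-6 -> [-8, 4, -4, -9, 1, -6]

Answer: -8 4 -4 -9 1 -6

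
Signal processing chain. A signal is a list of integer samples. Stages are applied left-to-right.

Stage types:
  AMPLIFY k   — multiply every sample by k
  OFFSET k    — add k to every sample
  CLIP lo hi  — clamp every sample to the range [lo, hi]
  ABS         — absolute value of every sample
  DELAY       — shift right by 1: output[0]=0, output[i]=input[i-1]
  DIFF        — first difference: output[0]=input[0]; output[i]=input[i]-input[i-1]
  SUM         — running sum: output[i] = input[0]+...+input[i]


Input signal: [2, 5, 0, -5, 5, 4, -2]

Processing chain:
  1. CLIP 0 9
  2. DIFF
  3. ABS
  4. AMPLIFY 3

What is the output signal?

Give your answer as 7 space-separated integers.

Answer: 6 9 15 0 15 3 12

Derivation:
Input: [2, 5, 0, -5, 5, 4, -2]
Stage 1 (CLIP 0 9): clip(2,0,9)=2, clip(5,0,9)=5, clip(0,0,9)=0, clip(-5,0,9)=0, clip(5,0,9)=5, clip(4,0,9)=4, clip(-2,0,9)=0 -> [2, 5, 0, 0, 5, 4, 0]
Stage 2 (DIFF): s[0]=2, 5-2=3, 0-5=-5, 0-0=0, 5-0=5, 4-5=-1, 0-4=-4 -> [2, 3, -5, 0, 5, -1, -4]
Stage 3 (ABS): |2|=2, |3|=3, |-5|=5, |0|=0, |5|=5, |-1|=1, |-4|=4 -> [2, 3, 5, 0, 5, 1, 4]
Stage 4 (AMPLIFY 3): 2*3=6, 3*3=9, 5*3=15, 0*3=0, 5*3=15, 1*3=3, 4*3=12 -> [6, 9, 15, 0, 15, 3, 12]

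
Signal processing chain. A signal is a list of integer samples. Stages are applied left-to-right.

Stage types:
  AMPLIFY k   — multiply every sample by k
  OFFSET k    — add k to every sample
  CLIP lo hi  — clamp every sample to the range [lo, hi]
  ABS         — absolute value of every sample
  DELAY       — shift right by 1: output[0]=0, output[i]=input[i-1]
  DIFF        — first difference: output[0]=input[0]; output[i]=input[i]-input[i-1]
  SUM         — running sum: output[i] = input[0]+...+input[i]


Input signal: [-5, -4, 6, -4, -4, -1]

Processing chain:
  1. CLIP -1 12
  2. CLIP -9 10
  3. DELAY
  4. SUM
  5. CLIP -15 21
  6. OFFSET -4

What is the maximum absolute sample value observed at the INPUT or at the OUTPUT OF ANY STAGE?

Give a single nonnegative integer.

Input: [-5, -4, 6, -4, -4, -1] (max |s|=6)
Stage 1 (CLIP -1 12): clip(-5,-1,12)=-1, clip(-4,-1,12)=-1, clip(6,-1,12)=6, clip(-4,-1,12)=-1, clip(-4,-1,12)=-1, clip(-1,-1,12)=-1 -> [-1, -1, 6, -1, -1, -1] (max |s|=6)
Stage 2 (CLIP -9 10): clip(-1,-9,10)=-1, clip(-1,-9,10)=-1, clip(6,-9,10)=6, clip(-1,-9,10)=-1, clip(-1,-9,10)=-1, clip(-1,-9,10)=-1 -> [-1, -1, 6, -1, -1, -1] (max |s|=6)
Stage 3 (DELAY): [0, -1, -1, 6, -1, -1] = [0, -1, -1, 6, -1, -1] -> [0, -1, -1, 6, -1, -1] (max |s|=6)
Stage 4 (SUM): sum[0..0]=0, sum[0..1]=-1, sum[0..2]=-2, sum[0..3]=4, sum[0..4]=3, sum[0..5]=2 -> [0, -1, -2, 4, 3, 2] (max |s|=4)
Stage 5 (CLIP -15 21): clip(0,-15,21)=0, clip(-1,-15,21)=-1, clip(-2,-15,21)=-2, clip(4,-15,21)=4, clip(3,-15,21)=3, clip(2,-15,21)=2 -> [0, -1, -2, 4, 3, 2] (max |s|=4)
Stage 6 (OFFSET -4): 0+-4=-4, -1+-4=-5, -2+-4=-6, 4+-4=0, 3+-4=-1, 2+-4=-2 -> [-4, -5, -6, 0, -1, -2] (max |s|=6)
Overall max amplitude: 6

Answer: 6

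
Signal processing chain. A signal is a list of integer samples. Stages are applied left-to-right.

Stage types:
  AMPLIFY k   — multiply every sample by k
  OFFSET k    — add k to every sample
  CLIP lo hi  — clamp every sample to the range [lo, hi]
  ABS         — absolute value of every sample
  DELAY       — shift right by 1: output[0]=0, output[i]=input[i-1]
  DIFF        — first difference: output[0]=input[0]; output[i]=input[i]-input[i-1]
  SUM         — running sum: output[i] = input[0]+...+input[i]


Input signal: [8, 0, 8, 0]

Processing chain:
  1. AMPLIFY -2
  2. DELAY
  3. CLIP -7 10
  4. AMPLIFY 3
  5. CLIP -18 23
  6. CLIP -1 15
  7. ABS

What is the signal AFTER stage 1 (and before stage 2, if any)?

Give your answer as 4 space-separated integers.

Answer: -16 0 -16 0

Derivation:
Input: [8, 0, 8, 0]
Stage 1 (AMPLIFY -2): 8*-2=-16, 0*-2=0, 8*-2=-16, 0*-2=0 -> [-16, 0, -16, 0]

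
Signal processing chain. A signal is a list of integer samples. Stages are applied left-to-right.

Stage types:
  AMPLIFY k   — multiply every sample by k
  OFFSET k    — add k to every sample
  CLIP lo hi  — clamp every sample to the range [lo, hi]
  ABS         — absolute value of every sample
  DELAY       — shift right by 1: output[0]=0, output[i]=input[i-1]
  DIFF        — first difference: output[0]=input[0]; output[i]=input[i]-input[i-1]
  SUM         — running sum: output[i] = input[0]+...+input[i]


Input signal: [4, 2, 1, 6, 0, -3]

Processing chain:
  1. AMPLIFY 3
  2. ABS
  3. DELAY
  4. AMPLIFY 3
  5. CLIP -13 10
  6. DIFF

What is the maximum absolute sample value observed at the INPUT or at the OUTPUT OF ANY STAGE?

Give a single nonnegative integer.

Input: [4, 2, 1, 6, 0, -3] (max |s|=6)
Stage 1 (AMPLIFY 3): 4*3=12, 2*3=6, 1*3=3, 6*3=18, 0*3=0, -3*3=-9 -> [12, 6, 3, 18, 0, -9] (max |s|=18)
Stage 2 (ABS): |12|=12, |6|=6, |3|=3, |18|=18, |0|=0, |-9|=9 -> [12, 6, 3, 18, 0, 9] (max |s|=18)
Stage 3 (DELAY): [0, 12, 6, 3, 18, 0] = [0, 12, 6, 3, 18, 0] -> [0, 12, 6, 3, 18, 0] (max |s|=18)
Stage 4 (AMPLIFY 3): 0*3=0, 12*3=36, 6*3=18, 3*3=9, 18*3=54, 0*3=0 -> [0, 36, 18, 9, 54, 0] (max |s|=54)
Stage 5 (CLIP -13 10): clip(0,-13,10)=0, clip(36,-13,10)=10, clip(18,-13,10)=10, clip(9,-13,10)=9, clip(54,-13,10)=10, clip(0,-13,10)=0 -> [0, 10, 10, 9, 10, 0] (max |s|=10)
Stage 6 (DIFF): s[0]=0, 10-0=10, 10-10=0, 9-10=-1, 10-9=1, 0-10=-10 -> [0, 10, 0, -1, 1, -10] (max |s|=10)
Overall max amplitude: 54

Answer: 54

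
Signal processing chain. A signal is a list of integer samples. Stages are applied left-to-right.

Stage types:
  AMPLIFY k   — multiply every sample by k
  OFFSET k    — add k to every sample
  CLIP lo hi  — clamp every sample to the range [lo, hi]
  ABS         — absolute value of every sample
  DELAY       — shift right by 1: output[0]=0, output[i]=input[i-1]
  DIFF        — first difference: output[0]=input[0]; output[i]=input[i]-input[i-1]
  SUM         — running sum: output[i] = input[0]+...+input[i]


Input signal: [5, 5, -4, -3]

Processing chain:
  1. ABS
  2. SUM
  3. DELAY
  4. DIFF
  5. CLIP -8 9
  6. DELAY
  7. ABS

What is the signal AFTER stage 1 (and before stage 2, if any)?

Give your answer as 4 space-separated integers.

Input: [5, 5, -4, -3]
Stage 1 (ABS): |5|=5, |5|=5, |-4|=4, |-3|=3 -> [5, 5, 4, 3]

Answer: 5 5 4 3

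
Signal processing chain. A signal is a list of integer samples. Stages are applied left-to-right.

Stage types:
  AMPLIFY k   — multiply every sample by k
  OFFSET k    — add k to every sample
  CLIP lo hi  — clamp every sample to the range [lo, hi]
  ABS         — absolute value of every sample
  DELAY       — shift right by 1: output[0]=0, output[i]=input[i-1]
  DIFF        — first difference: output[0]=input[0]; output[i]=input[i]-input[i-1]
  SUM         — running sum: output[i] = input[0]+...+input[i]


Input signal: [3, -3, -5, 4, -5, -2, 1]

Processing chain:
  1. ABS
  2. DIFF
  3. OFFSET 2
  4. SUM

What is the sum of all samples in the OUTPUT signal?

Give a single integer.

Answer: 79

Derivation:
Input: [3, -3, -5, 4, -5, -2, 1]
Stage 1 (ABS): |3|=3, |-3|=3, |-5|=5, |4|=4, |-5|=5, |-2|=2, |1|=1 -> [3, 3, 5, 4, 5, 2, 1]
Stage 2 (DIFF): s[0]=3, 3-3=0, 5-3=2, 4-5=-1, 5-4=1, 2-5=-3, 1-2=-1 -> [3, 0, 2, -1, 1, -3, -1]
Stage 3 (OFFSET 2): 3+2=5, 0+2=2, 2+2=4, -1+2=1, 1+2=3, -3+2=-1, -1+2=1 -> [5, 2, 4, 1, 3, -1, 1]
Stage 4 (SUM): sum[0..0]=5, sum[0..1]=7, sum[0..2]=11, sum[0..3]=12, sum[0..4]=15, sum[0..5]=14, sum[0..6]=15 -> [5, 7, 11, 12, 15, 14, 15]
Output sum: 79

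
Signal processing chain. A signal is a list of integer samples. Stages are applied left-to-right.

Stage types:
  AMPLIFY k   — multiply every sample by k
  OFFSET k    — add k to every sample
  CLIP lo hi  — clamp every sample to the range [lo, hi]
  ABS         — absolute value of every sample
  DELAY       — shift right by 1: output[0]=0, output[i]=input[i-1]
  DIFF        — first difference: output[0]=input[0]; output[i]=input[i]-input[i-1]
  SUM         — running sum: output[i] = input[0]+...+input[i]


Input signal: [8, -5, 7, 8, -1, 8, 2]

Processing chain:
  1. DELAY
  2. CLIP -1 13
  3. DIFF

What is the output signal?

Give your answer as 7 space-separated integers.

Input: [8, -5, 7, 8, -1, 8, 2]
Stage 1 (DELAY): [0, 8, -5, 7, 8, -1, 8] = [0, 8, -5, 7, 8, -1, 8] -> [0, 8, -5, 7, 8, -1, 8]
Stage 2 (CLIP -1 13): clip(0,-1,13)=0, clip(8,-1,13)=8, clip(-5,-1,13)=-1, clip(7,-1,13)=7, clip(8,-1,13)=8, clip(-1,-1,13)=-1, clip(8,-1,13)=8 -> [0, 8, -1, 7, 8, -1, 8]
Stage 3 (DIFF): s[0]=0, 8-0=8, -1-8=-9, 7--1=8, 8-7=1, -1-8=-9, 8--1=9 -> [0, 8, -9, 8, 1, -9, 9]

Answer: 0 8 -9 8 1 -9 9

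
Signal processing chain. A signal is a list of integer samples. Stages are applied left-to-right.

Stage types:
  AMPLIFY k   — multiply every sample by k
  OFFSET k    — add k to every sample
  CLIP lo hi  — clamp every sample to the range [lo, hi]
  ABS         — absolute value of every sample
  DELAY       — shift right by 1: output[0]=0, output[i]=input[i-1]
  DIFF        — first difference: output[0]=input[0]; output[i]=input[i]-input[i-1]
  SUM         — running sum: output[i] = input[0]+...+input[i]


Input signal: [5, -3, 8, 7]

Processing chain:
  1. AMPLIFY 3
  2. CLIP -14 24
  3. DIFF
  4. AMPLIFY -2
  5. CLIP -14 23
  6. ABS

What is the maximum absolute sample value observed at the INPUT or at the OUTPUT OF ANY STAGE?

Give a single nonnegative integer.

Input: [5, -3, 8, 7] (max |s|=8)
Stage 1 (AMPLIFY 3): 5*3=15, -3*3=-9, 8*3=24, 7*3=21 -> [15, -9, 24, 21] (max |s|=24)
Stage 2 (CLIP -14 24): clip(15,-14,24)=15, clip(-9,-14,24)=-9, clip(24,-14,24)=24, clip(21,-14,24)=21 -> [15, -9, 24, 21] (max |s|=24)
Stage 3 (DIFF): s[0]=15, -9-15=-24, 24--9=33, 21-24=-3 -> [15, -24, 33, -3] (max |s|=33)
Stage 4 (AMPLIFY -2): 15*-2=-30, -24*-2=48, 33*-2=-66, -3*-2=6 -> [-30, 48, -66, 6] (max |s|=66)
Stage 5 (CLIP -14 23): clip(-30,-14,23)=-14, clip(48,-14,23)=23, clip(-66,-14,23)=-14, clip(6,-14,23)=6 -> [-14, 23, -14, 6] (max |s|=23)
Stage 6 (ABS): |-14|=14, |23|=23, |-14|=14, |6|=6 -> [14, 23, 14, 6] (max |s|=23)
Overall max amplitude: 66

Answer: 66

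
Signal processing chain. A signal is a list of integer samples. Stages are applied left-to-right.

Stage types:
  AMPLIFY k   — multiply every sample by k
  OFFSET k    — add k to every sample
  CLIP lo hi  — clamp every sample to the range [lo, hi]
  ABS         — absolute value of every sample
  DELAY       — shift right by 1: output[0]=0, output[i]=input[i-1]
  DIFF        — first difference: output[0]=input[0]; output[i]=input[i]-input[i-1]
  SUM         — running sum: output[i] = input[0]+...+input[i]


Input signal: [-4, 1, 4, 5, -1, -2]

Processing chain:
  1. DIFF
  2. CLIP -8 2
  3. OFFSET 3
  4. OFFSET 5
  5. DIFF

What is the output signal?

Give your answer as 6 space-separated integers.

Answer: 4 6 0 -1 -7 5

Derivation:
Input: [-4, 1, 4, 5, -1, -2]
Stage 1 (DIFF): s[0]=-4, 1--4=5, 4-1=3, 5-4=1, -1-5=-6, -2--1=-1 -> [-4, 5, 3, 1, -6, -1]
Stage 2 (CLIP -8 2): clip(-4,-8,2)=-4, clip(5,-8,2)=2, clip(3,-8,2)=2, clip(1,-8,2)=1, clip(-6,-8,2)=-6, clip(-1,-8,2)=-1 -> [-4, 2, 2, 1, -6, -1]
Stage 3 (OFFSET 3): -4+3=-1, 2+3=5, 2+3=5, 1+3=4, -6+3=-3, -1+3=2 -> [-1, 5, 5, 4, -3, 2]
Stage 4 (OFFSET 5): -1+5=4, 5+5=10, 5+5=10, 4+5=9, -3+5=2, 2+5=7 -> [4, 10, 10, 9, 2, 7]
Stage 5 (DIFF): s[0]=4, 10-4=6, 10-10=0, 9-10=-1, 2-9=-7, 7-2=5 -> [4, 6, 0, -1, -7, 5]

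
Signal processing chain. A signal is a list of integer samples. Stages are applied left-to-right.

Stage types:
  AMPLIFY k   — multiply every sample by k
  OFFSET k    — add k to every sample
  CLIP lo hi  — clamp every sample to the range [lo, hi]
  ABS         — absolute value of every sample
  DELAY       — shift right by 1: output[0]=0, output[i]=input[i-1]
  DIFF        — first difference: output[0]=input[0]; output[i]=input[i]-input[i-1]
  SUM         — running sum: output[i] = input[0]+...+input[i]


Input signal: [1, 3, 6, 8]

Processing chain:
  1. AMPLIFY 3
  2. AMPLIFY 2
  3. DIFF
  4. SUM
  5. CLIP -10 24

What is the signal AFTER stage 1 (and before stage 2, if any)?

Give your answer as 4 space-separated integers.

Answer: 3 9 18 24

Derivation:
Input: [1, 3, 6, 8]
Stage 1 (AMPLIFY 3): 1*3=3, 3*3=9, 6*3=18, 8*3=24 -> [3, 9, 18, 24]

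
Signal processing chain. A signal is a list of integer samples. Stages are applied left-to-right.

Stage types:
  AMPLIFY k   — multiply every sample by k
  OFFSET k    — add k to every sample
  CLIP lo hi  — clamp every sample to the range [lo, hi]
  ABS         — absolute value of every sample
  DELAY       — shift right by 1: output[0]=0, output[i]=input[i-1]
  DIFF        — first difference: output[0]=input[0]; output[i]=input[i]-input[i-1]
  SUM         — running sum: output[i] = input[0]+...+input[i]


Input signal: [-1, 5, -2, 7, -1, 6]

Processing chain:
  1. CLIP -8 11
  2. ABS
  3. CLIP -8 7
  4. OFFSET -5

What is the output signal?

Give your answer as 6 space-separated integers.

Answer: -4 0 -3 2 -4 1

Derivation:
Input: [-1, 5, -2, 7, -1, 6]
Stage 1 (CLIP -8 11): clip(-1,-8,11)=-1, clip(5,-8,11)=5, clip(-2,-8,11)=-2, clip(7,-8,11)=7, clip(-1,-8,11)=-1, clip(6,-8,11)=6 -> [-1, 5, -2, 7, -1, 6]
Stage 2 (ABS): |-1|=1, |5|=5, |-2|=2, |7|=7, |-1|=1, |6|=6 -> [1, 5, 2, 7, 1, 6]
Stage 3 (CLIP -8 7): clip(1,-8,7)=1, clip(5,-8,7)=5, clip(2,-8,7)=2, clip(7,-8,7)=7, clip(1,-8,7)=1, clip(6,-8,7)=6 -> [1, 5, 2, 7, 1, 6]
Stage 4 (OFFSET -5): 1+-5=-4, 5+-5=0, 2+-5=-3, 7+-5=2, 1+-5=-4, 6+-5=1 -> [-4, 0, -3, 2, -4, 1]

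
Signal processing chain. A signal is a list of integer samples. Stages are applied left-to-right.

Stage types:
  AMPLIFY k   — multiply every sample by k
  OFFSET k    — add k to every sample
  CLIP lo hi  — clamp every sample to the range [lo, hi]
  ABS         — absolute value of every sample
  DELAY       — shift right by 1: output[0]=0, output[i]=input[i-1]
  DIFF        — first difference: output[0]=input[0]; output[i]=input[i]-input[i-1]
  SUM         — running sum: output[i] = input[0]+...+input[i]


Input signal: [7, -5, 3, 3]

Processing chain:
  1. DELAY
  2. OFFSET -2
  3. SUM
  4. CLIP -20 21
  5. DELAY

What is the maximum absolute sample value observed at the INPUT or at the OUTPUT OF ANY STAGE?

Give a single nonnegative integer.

Input: [7, -5, 3, 3] (max |s|=7)
Stage 1 (DELAY): [0, 7, -5, 3] = [0, 7, -5, 3] -> [0, 7, -5, 3] (max |s|=7)
Stage 2 (OFFSET -2): 0+-2=-2, 7+-2=5, -5+-2=-7, 3+-2=1 -> [-2, 5, -7, 1] (max |s|=7)
Stage 3 (SUM): sum[0..0]=-2, sum[0..1]=3, sum[0..2]=-4, sum[0..3]=-3 -> [-2, 3, -4, -3] (max |s|=4)
Stage 4 (CLIP -20 21): clip(-2,-20,21)=-2, clip(3,-20,21)=3, clip(-4,-20,21)=-4, clip(-3,-20,21)=-3 -> [-2, 3, -4, -3] (max |s|=4)
Stage 5 (DELAY): [0, -2, 3, -4] = [0, -2, 3, -4] -> [0, -2, 3, -4] (max |s|=4)
Overall max amplitude: 7

Answer: 7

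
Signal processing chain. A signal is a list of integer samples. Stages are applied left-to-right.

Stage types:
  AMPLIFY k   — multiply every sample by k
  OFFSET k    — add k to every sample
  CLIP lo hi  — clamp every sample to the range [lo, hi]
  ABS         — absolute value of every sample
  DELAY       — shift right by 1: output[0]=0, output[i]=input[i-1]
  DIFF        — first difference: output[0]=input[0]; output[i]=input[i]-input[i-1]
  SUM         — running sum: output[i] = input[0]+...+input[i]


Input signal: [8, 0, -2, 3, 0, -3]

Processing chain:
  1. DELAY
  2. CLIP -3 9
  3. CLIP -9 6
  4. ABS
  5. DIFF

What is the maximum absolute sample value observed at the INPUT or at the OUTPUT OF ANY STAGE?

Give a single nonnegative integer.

Input: [8, 0, -2, 3, 0, -3] (max |s|=8)
Stage 1 (DELAY): [0, 8, 0, -2, 3, 0] = [0, 8, 0, -2, 3, 0] -> [0, 8, 0, -2, 3, 0] (max |s|=8)
Stage 2 (CLIP -3 9): clip(0,-3,9)=0, clip(8,-3,9)=8, clip(0,-3,9)=0, clip(-2,-3,9)=-2, clip(3,-3,9)=3, clip(0,-3,9)=0 -> [0, 8, 0, -2, 3, 0] (max |s|=8)
Stage 3 (CLIP -9 6): clip(0,-9,6)=0, clip(8,-9,6)=6, clip(0,-9,6)=0, clip(-2,-9,6)=-2, clip(3,-9,6)=3, clip(0,-9,6)=0 -> [0, 6, 0, -2, 3, 0] (max |s|=6)
Stage 4 (ABS): |0|=0, |6|=6, |0|=0, |-2|=2, |3|=3, |0|=0 -> [0, 6, 0, 2, 3, 0] (max |s|=6)
Stage 5 (DIFF): s[0]=0, 6-0=6, 0-6=-6, 2-0=2, 3-2=1, 0-3=-3 -> [0, 6, -6, 2, 1, -3] (max |s|=6)
Overall max amplitude: 8

Answer: 8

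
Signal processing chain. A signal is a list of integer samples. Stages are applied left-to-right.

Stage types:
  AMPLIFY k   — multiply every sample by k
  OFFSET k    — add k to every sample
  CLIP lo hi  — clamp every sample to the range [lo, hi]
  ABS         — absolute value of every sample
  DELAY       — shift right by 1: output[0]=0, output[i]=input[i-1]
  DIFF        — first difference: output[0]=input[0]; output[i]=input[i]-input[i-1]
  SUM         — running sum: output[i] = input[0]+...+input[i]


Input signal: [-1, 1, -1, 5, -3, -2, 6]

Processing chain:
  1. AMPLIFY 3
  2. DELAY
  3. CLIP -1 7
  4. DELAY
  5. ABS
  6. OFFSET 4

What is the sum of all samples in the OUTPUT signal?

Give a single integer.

Answer: 41

Derivation:
Input: [-1, 1, -1, 5, -3, -2, 6]
Stage 1 (AMPLIFY 3): -1*3=-3, 1*3=3, -1*3=-3, 5*3=15, -3*3=-9, -2*3=-6, 6*3=18 -> [-3, 3, -3, 15, -9, -6, 18]
Stage 2 (DELAY): [0, -3, 3, -3, 15, -9, -6] = [0, -3, 3, -3, 15, -9, -6] -> [0, -3, 3, -3, 15, -9, -6]
Stage 3 (CLIP -1 7): clip(0,-1,7)=0, clip(-3,-1,7)=-1, clip(3,-1,7)=3, clip(-3,-1,7)=-1, clip(15,-1,7)=7, clip(-9,-1,7)=-1, clip(-6,-1,7)=-1 -> [0, -1, 3, -1, 7, -1, -1]
Stage 4 (DELAY): [0, 0, -1, 3, -1, 7, -1] = [0, 0, -1, 3, -1, 7, -1] -> [0, 0, -1, 3, -1, 7, -1]
Stage 5 (ABS): |0|=0, |0|=0, |-1|=1, |3|=3, |-1|=1, |7|=7, |-1|=1 -> [0, 0, 1, 3, 1, 7, 1]
Stage 6 (OFFSET 4): 0+4=4, 0+4=4, 1+4=5, 3+4=7, 1+4=5, 7+4=11, 1+4=5 -> [4, 4, 5, 7, 5, 11, 5]
Output sum: 41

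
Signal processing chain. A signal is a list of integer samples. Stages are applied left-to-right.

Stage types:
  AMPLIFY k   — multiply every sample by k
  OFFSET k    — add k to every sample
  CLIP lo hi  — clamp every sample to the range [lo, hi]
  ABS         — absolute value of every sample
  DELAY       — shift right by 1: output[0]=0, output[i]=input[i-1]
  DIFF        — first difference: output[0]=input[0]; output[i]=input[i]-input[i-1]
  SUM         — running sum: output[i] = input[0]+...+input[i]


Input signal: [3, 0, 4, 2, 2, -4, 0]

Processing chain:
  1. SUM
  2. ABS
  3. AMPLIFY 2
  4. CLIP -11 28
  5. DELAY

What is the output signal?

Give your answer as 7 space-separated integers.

Answer: 0 6 6 14 18 22 14

Derivation:
Input: [3, 0, 4, 2, 2, -4, 0]
Stage 1 (SUM): sum[0..0]=3, sum[0..1]=3, sum[0..2]=7, sum[0..3]=9, sum[0..4]=11, sum[0..5]=7, sum[0..6]=7 -> [3, 3, 7, 9, 11, 7, 7]
Stage 2 (ABS): |3|=3, |3|=3, |7|=7, |9|=9, |11|=11, |7|=7, |7|=7 -> [3, 3, 7, 9, 11, 7, 7]
Stage 3 (AMPLIFY 2): 3*2=6, 3*2=6, 7*2=14, 9*2=18, 11*2=22, 7*2=14, 7*2=14 -> [6, 6, 14, 18, 22, 14, 14]
Stage 4 (CLIP -11 28): clip(6,-11,28)=6, clip(6,-11,28)=6, clip(14,-11,28)=14, clip(18,-11,28)=18, clip(22,-11,28)=22, clip(14,-11,28)=14, clip(14,-11,28)=14 -> [6, 6, 14, 18, 22, 14, 14]
Stage 5 (DELAY): [0, 6, 6, 14, 18, 22, 14] = [0, 6, 6, 14, 18, 22, 14] -> [0, 6, 6, 14, 18, 22, 14]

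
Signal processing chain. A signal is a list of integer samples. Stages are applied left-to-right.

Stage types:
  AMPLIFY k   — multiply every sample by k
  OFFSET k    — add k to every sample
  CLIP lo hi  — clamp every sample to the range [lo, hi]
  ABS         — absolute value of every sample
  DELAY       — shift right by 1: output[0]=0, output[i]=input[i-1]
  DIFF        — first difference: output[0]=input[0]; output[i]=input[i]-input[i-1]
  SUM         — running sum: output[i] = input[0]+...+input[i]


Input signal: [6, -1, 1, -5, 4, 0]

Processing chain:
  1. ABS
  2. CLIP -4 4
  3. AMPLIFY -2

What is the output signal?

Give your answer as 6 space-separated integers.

Answer: -8 -2 -2 -8 -8 0

Derivation:
Input: [6, -1, 1, -5, 4, 0]
Stage 1 (ABS): |6|=6, |-1|=1, |1|=1, |-5|=5, |4|=4, |0|=0 -> [6, 1, 1, 5, 4, 0]
Stage 2 (CLIP -4 4): clip(6,-4,4)=4, clip(1,-4,4)=1, clip(1,-4,4)=1, clip(5,-4,4)=4, clip(4,-4,4)=4, clip(0,-4,4)=0 -> [4, 1, 1, 4, 4, 0]
Stage 3 (AMPLIFY -2): 4*-2=-8, 1*-2=-2, 1*-2=-2, 4*-2=-8, 4*-2=-8, 0*-2=0 -> [-8, -2, -2, -8, -8, 0]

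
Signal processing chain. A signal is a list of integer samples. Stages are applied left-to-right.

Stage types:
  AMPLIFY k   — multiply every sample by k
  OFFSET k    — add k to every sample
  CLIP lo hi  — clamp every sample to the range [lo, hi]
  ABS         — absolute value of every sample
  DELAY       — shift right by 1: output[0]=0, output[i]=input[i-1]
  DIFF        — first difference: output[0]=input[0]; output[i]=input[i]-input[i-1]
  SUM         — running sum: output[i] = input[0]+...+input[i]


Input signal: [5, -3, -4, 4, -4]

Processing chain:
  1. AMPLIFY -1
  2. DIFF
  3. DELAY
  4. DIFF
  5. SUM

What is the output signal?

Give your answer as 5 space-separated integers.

Answer: 0 -5 8 1 -8

Derivation:
Input: [5, -3, -4, 4, -4]
Stage 1 (AMPLIFY -1): 5*-1=-5, -3*-1=3, -4*-1=4, 4*-1=-4, -4*-1=4 -> [-5, 3, 4, -4, 4]
Stage 2 (DIFF): s[0]=-5, 3--5=8, 4-3=1, -4-4=-8, 4--4=8 -> [-5, 8, 1, -8, 8]
Stage 3 (DELAY): [0, -5, 8, 1, -8] = [0, -5, 8, 1, -8] -> [0, -5, 8, 1, -8]
Stage 4 (DIFF): s[0]=0, -5-0=-5, 8--5=13, 1-8=-7, -8-1=-9 -> [0, -5, 13, -7, -9]
Stage 5 (SUM): sum[0..0]=0, sum[0..1]=-5, sum[0..2]=8, sum[0..3]=1, sum[0..4]=-8 -> [0, -5, 8, 1, -8]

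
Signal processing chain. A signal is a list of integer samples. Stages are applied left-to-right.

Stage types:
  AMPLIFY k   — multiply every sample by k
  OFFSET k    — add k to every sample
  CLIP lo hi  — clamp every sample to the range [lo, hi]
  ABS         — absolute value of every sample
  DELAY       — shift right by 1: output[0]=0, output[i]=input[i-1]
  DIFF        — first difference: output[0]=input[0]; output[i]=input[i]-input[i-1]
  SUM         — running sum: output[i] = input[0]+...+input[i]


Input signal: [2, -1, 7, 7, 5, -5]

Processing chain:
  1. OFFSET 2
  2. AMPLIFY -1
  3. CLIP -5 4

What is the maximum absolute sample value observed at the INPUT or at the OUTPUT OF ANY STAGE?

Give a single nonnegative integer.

Answer: 9

Derivation:
Input: [2, -1, 7, 7, 5, -5] (max |s|=7)
Stage 1 (OFFSET 2): 2+2=4, -1+2=1, 7+2=9, 7+2=9, 5+2=7, -5+2=-3 -> [4, 1, 9, 9, 7, -3] (max |s|=9)
Stage 2 (AMPLIFY -1): 4*-1=-4, 1*-1=-1, 9*-1=-9, 9*-1=-9, 7*-1=-7, -3*-1=3 -> [-4, -1, -9, -9, -7, 3] (max |s|=9)
Stage 3 (CLIP -5 4): clip(-4,-5,4)=-4, clip(-1,-5,4)=-1, clip(-9,-5,4)=-5, clip(-9,-5,4)=-5, clip(-7,-5,4)=-5, clip(3,-5,4)=3 -> [-4, -1, -5, -5, -5, 3] (max |s|=5)
Overall max amplitude: 9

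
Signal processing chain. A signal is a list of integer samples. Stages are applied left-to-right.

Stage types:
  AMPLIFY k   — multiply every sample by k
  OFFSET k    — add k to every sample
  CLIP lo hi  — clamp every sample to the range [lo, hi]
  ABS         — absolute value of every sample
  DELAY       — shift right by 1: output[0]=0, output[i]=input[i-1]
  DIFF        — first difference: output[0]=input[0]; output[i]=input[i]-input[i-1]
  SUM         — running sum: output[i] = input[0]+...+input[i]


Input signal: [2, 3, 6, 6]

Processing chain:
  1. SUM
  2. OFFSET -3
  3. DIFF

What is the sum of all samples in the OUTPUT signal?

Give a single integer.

Answer: 14

Derivation:
Input: [2, 3, 6, 6]
Stage 1 (SUM): sum[0..0]=2, sum[0..1]=5, sum[0..2]=11, sum[0..3]=17 -> [2, 5, 11, 17]
Stage 2 (OFFSET -3): 2+-3=-1, 5+-3=2, 11+-3=8, 17+-3=14 -> [-1, 2, 8, 14]
Stage 3 (DIFF): s[0]=-1, 2--1=3, 8-2=6, 14-8=6 -> [-1, 3, 6, 6]
Output sum: 14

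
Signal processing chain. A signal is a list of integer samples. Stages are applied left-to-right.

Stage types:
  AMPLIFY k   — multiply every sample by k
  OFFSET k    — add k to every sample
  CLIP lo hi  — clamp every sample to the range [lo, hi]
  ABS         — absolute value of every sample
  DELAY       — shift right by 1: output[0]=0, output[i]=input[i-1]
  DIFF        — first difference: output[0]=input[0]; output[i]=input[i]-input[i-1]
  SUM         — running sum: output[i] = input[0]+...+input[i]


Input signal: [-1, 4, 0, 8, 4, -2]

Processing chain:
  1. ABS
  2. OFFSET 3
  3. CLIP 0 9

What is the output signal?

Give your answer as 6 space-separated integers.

Input: [-1, 4, 0, 8, 4, -2]
Stage 1 (ABS): |-1|=1, |4|=4, |0|=0, |8|=8, |4|=4, |-2|=2 -> [1, 4, 0, 8, 4, 2]
Stage 2 (OFFSET 3): 1+3=4, 4+3=7, 0+3=3, 8+3=11, 4+3=7, 2+3=5 -> [4, 7, 3, 11, 7, 5]
Stage 3 (CLIP 0 9): clip(4,0,9)=4, clip(7,0,9)=7, clip(3,0,9)=3, clip(11,0,9)=9, clip(7,0,9)=7, clip(5,0,9)=5 -> [4, 7, 3, 9, 7, 5]

Answer: 4 7 3 9 7 5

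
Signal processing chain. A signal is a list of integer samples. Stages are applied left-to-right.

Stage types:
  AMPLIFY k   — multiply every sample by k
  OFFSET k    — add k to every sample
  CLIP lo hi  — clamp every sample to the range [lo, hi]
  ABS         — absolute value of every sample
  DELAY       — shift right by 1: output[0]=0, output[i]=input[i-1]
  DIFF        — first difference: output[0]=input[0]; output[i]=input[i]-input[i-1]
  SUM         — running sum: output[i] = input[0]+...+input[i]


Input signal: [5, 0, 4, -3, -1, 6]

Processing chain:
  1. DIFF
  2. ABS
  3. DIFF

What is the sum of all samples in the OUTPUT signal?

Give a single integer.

Input: [5, 0, 4, -3, -1, 6]
Stage 1 (DIFF): s[0]=5, 0-5=-5, 4-0=4, -3-4=-7, -1--3=2, 6--1=7 -> [5, -5, 4, -7, 2, 7]
Stage 2 (ABS): |5|=5, |-5|=5, |4|=4, |-7|=7, |2|=2, |7|=7 -> [5, 5, 4, 7, 2, 7]
Stage 3 (DIFF): s[0]=5, 5-5=0, 4-5=-1, 7-4=3, 2-7=-5, 7-2=5 -> [5, 0, -1, 3, -5, 5]
Output sum: 7

Answer: 7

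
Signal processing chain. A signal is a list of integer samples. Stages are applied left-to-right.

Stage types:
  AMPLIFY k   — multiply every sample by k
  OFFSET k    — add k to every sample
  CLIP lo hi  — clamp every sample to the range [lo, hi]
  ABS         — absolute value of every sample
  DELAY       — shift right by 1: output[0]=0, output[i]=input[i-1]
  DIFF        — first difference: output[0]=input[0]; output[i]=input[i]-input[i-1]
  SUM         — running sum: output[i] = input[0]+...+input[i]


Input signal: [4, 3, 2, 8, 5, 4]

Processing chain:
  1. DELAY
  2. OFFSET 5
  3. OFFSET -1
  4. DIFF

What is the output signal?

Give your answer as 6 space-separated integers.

Input: [4, 3, 2, 8, 5, 4]
Stage 1 (DELAY): [0, 4, 3, 2, 8, 5] = [0, 4, 3, 2, 8, 5] -> [0, 4, 3, 2, 8, 5]
Stage 2 (OFFSET 5): 0+5=5, 4+5=9, 3+5=8, 2+5=7, 8+5=13, 5+5=10 -> [5, 9, 8, 7, 13, 10]
Stage 3 (OFFSET -1): 5+-1=4, 9+-1=8, 8+-1=7, 7+-1=6, 13+-1=12, 10+-1=9 -> [4, 8, 7, 6, 12, 9]
Stage 4 (DIFF): s[0]=4, 8-4=4, 7-8=-1, 6-7=-1, 12-6=6, 9-12=-3 -> [4, 4, -1, -1, 6, -3]

Answer: 4 4 -1 -1 6 -3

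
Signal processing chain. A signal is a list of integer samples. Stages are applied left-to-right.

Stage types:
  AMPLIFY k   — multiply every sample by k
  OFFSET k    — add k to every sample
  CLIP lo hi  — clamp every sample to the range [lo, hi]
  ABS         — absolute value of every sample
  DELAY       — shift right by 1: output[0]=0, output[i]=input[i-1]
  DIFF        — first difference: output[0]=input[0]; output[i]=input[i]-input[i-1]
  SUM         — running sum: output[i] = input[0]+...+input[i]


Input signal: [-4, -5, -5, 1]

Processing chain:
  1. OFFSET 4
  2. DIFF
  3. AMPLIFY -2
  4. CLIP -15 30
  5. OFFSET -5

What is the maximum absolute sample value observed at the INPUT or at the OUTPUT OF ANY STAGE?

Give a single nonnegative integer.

Answer: 17

Derivation:
Input: [-4, -5, -5, 1] (max |s|=5)
Stage 1 (OFFSET 4): -4+4=0, -5+4=-1, -5+4=-1, 1+4=5 -> [0, -1, -1, 5] (max |s|=5)
Stage 2 (DIFF): s[0]=0, -1-0=-1, -1--1=0, 5--1=6 -> [0, -1, 0, 6] (max |s|=6)
Stage 3 (AMPLIFY -2): 0*-2=0, -1*-2=2, 0*-2=0, 6*-2=-12 -> [0, 2, 0, -12] (max |s|=12)
Stage 4 (CLIP -15 30): clip(0,-15,30)=0, clip(2,-15,30)=2, clip(0,-15,30)=0, clip(-12,-15,30)=-12 -> [0, 2, 0, -12] (max |s|=12)
Stage 5 (OFFSET -5): 0+-5=-5, 2+-5=-3, 0+-5=-5, -12+-5=-17 -> [-5, -3, -5, -17] (max |s|=17)
Overall max amplitude: 17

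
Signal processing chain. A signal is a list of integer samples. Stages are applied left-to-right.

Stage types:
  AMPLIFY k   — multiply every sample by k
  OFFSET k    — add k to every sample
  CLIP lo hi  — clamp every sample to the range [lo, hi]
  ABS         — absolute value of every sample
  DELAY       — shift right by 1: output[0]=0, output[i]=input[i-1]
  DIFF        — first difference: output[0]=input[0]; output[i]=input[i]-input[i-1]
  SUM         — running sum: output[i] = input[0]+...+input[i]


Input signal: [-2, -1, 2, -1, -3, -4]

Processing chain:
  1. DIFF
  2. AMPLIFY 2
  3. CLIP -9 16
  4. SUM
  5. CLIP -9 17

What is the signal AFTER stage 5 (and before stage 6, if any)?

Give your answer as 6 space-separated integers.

Input: [-2, -1, 2, -1, -3, -4]
Stage 1 (DIFF): s[0]=-2, -1--2=1, 2--1=3, -1-2=-3, -3--1=-2, -4--3=-1 -> [-2, 1, 3, -3, -2, -1]
Stage 2 (AMPLIFY 2): -2*2=-4, 1*2=2, 3*2=6, -3*2=-6, -2*2=-4, -1*2=-2 -> [-4, 2, 6, -6, -4, -2]
Stage 3 (CLIP -9 16): clip(-4,-9,16)=-4, clip(2,-9,16)=2, clip(6,-9,16)=6, clip(-6,-9,16)=-6, clip(-4,-9,16)=-4, clip(-2,-9,16)=-2 -> [-4, 2, 6, -6, -4, -2]
Stage 4 (SUM): sum[0..0]=-4, sum[0..1]=-2, sum[0..2]=4, sum[0..3]=-2, sum[0..4]=-6, sum[0..5]=-8 -> [-4, -2, 4, -2, -6, -8]
Stage 5 (CLIP -9 17): clip(-4,-9,17)=-4, clip(-2,-9,17)=-2, clip(4,-9,17)=4, clip(-2,-9,17)=-2, clip(-6,-9,17)=-6, clip(-8,-9,17)=-8 -> [-4, -2, 4, -2, -6, -8]

Answer: -4 -2 4 -2 -6 -8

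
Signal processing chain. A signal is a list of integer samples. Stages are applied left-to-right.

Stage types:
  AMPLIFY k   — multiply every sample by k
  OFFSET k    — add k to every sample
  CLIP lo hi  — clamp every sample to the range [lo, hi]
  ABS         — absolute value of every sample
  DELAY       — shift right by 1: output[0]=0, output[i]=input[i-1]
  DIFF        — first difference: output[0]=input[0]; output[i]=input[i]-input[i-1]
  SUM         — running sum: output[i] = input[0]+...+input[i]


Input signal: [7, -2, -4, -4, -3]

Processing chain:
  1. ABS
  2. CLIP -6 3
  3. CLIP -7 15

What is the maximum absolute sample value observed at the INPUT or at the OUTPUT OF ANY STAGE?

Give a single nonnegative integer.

Answer: 7

Derivation:
Input: [7, -2, -4, -4, -3] (max |s|=7)
Stage 1 (ABS): |7|=7, |-2|=2, |-4|=4, |-4|=4, |-3|=3 -> [7, 2, 4, 4, 3] (max |s|=7)
Stage 2 (CLIP -6 3): clip(7,-6,3)=3, clip(2,-6,3)=2, clip(4,-6,3)=3, clip(4,-6,3)=3, clip(3,-6,3)=3 -> [3, 2, 3, 3, 3] (max |s|=3)
Stage 3 (CLIP -7 15): clip(3,-7,15)=3, clip(2,-7,15)=2, clip(3,-7,15)=3, clip(3,-7,15)=3, clip(3,-7,15)=3 -> [3, 2, 3, 3, 3] (max |s|=3)
Overall max amplitude: 7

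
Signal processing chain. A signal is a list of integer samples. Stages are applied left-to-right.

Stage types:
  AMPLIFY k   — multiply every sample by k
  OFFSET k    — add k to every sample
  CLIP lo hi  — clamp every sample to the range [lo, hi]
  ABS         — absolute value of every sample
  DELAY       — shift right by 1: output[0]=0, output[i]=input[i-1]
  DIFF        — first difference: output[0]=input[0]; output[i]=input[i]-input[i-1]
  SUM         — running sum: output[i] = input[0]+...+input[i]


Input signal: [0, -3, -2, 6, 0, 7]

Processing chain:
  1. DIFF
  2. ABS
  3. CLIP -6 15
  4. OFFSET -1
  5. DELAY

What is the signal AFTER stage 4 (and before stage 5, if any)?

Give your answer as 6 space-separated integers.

Input: [0, -3, -2, 6, 0, 7]
Stage 1 (DIFF): s[0]=0, -3-0=-3, -2--3=1, 6--2=8, 0-6=-6, 7-0=7 -> [0, -3, 1, 8, -6, 7]
Stage 2 (ABS): |0|=0, |-3|=3, |1|=1, |8|=8, |-6|=6, |7|=7 -> [0, 3, 1, 8, 6, 7]
Stage 3 (CLIP -6 15): clip(0,-6,15)=0, clip(3,-6,15)=3, clip(1,-6,15)=1, clip(8,-6,15)=8, clip(6,-6,15)=6, clip(7,-6,15)=7 -> [0, 3, 1, 8, 6, 7]
Stage 4 (OFFSET -1): 0+-1=-1, 3+-1=2, 1+-1=0, 8+-1=7, 6+-1=5, 7+-1=6 -> [-1, 2, 0, 7, 5, 6]

Answer: -1 2 0 7 5 6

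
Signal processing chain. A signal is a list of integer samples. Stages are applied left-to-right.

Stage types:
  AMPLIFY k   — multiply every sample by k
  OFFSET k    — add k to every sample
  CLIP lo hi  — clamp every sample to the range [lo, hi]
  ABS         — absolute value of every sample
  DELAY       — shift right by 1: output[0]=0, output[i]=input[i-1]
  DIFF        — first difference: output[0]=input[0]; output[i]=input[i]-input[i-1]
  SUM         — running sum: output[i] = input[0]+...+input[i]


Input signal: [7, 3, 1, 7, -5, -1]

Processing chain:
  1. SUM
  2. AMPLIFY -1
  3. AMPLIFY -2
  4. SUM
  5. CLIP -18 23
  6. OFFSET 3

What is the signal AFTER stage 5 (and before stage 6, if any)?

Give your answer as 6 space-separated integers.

Answer: 14 23 23 23 23 23

Derivation:
Input: [7, 3, 1, 7, -5, -1]
Stage 1 (SUM): sum[0..0]=7, sum[0..1]=10, sum[0..2]=11, sum[0..3]=18, sum[0..4]=13, sum[0..5]=12 -> [7, 10, 11, 18, 13, 12]
Stage 2 (AMPLIFY -1): 7*-1=-7, 10*-1=-10, 11*-1=-11, 18*-1=-18, 13*-1=-13, 12*-1=-12 -> [-7, -10, -11, -18, -13, -12]
Stage 3 (AMPLIFY -2): -7*-2=14, -10*-2=20, -11*-2=22, -18*-2=36, -13*-2=26, -12*-2=24 -> [14, 20, 22, 36, 26, 24]
Stage 4 (SUM): sum[0..0]=14, sum[0..1]=34, sum[0..2]=56, sum[0..3]=92, sum[0..4]=118, sum[0..5]=142 -> [14, 34, 56, 92, 118, 142]
Stage 5 (CLIP -18 23): clip(14,-18,23)=14, clip(34,-18,23)=23, clip(56,-18,23)=23, clip(92,-18,23)=23, clip(118,-18,23)=23, clip(142,-18,23)=23 -> [14, 23, 23, 23, 23, 23]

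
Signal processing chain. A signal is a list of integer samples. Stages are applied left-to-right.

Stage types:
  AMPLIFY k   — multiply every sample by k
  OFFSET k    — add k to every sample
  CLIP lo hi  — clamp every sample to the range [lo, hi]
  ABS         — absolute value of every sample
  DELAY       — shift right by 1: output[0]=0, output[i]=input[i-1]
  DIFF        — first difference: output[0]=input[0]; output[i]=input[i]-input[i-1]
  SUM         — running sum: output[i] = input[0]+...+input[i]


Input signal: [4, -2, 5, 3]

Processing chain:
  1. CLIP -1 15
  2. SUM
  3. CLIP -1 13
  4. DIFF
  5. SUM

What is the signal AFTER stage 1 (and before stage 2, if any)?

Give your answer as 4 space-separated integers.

Answer: 4 -1 5 3

Derivation:
Input: [4, -2, 5, 3]
Stage 1 (CLIP -1 15): clip(4,-1,15)=4, clip(-2,-1,15)=-1, clip(5,-1,15)=5, clip(3,-1,15)=3 -> [4, -1, 5, 3]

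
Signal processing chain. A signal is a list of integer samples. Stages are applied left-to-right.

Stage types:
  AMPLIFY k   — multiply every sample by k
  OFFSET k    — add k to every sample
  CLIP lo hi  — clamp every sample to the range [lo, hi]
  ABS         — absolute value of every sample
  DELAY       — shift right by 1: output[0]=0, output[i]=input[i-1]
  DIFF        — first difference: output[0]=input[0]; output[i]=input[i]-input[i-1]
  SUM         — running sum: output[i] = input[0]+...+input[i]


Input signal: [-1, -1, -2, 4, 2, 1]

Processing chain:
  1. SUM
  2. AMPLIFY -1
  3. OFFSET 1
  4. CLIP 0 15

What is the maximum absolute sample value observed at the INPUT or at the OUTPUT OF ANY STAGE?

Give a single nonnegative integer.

Input: [-1, -1, -2, 4, 2, 1] (max |s|=4)
Stage 1 (SUM): sum[0..0]=-1, sum[0..1]=-2, sum[0..2]=-4, sum[0..3]=0, sum[0..4]=2, sum[0..5]=3 -> [-1, -2, -4, 0, 2, 3] (max |s|=4)
Stage 2 (AMPLIFY -1): -1*-1=1, -2*-1=2, -4*-1=4, 0*-1=0, 2*-1=-2, 3*-1=-3 -> [1, 2, 4, 0, -2, -3] (max |s|=4)
Stage 3 (OFFSET 1): 1+1=2, 2+1=3, 4+1=5, 0+1=1, -2+1=-1, -3+1=-2 -> [2, 3, 5, 1, -1, -2] (max |s|=5)
Stage 4 (CLIP 0 15): clip(2,0,15)=2, clip(3,0,15)=3, clip(5,0,15)=5, clip(1,0,15)=1, clip(-1,0,15)=0, clip(-2,0,15)=0 -> [2, 3, 5, 1, 0, 0] (max |s|=5)
Overall max amplitude: 5

Answer: 5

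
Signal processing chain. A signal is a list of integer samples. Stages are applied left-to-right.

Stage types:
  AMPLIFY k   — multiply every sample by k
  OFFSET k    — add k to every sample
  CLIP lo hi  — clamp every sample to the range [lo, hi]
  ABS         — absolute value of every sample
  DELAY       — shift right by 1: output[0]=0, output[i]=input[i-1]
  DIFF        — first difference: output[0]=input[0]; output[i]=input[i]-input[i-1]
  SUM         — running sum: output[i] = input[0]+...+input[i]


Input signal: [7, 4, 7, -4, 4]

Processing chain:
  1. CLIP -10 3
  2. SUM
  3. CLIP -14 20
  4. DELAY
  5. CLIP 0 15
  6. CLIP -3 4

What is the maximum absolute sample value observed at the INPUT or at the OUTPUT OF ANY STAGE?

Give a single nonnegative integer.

Answer: 9

Derivation:
Input: [7, 4, 7, -4, 4] (max |s|=7)
Stage 1 (CLIP -10 3): clip(7,-10,3)=3, clip(4,-10,3)=3, clip(7,-10,3)=3, clip(-4,-10,3)=-4, clip(4,-10,3)=3 -> [3, 3, 3, -4, 3] (max |s|=4)
Stage 2 (SUM): sum[0..0]=3, sum[0..1]=6, sum[0..2]=9, sum[0..3]=5, sum[0..4]=8 -> [3, 6, 9, 5, 8] (max |s|=9)
Stage 3 (CLIP -14 20): clip(3,-14,20)=3, clip(6,-14,20)=6, clip(9,-14,20)=9, clip(5,-14,20)=5, clip(8,-14,20)=8 -> [3, 6, 9, 5, 8] (max |s|=9)
Stage 4 (DELAY): [0, 3, 6, 9, 5] = [0, 3, 6, 9, 5] -> [0, 3, 6, 9, 5] (max |s|=9)
Stage 5 (CLIP 0 15): clip(0,0,15)=0, clip(3,0,15)=3, clip(6,0,15)=6, clip(9,0,15)=9, clip(5,0,15)=5 -> [0, 3, 6, 9, 5] (max |s|=9)
Stage 6 (CLIP -3 4): clip(0,-3,4)=0, clip(3,-3,4)=3, clip(6,-3,4)=4, clip(9,-3,4)=4, clip(5,-3,4)=4 -> [0, 3, 4, 4, 4] (max |s|=4)
Overall max amplitude: 9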